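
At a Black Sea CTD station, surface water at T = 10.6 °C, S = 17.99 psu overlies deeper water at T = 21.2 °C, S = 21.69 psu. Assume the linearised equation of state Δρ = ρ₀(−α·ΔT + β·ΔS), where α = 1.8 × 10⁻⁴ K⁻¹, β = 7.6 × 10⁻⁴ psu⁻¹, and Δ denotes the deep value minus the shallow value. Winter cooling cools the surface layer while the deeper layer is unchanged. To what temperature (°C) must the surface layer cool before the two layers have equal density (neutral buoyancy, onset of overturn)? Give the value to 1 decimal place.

Neutral buoyancy requires Δρ = 0, i.e. −α(T_deep − T_surf′) + β(S_deep − S_surf) = 0.
T_surf′ = T_deep − (β/α)·ΔS = 21.2 − (7.6 × 10⁻⁴/1.8 × 10⁻⁴)·(+3.70) = 5.578 °C.
Cooling required: 10.6 − (5.578) = 5.022 °C.

5.6 °C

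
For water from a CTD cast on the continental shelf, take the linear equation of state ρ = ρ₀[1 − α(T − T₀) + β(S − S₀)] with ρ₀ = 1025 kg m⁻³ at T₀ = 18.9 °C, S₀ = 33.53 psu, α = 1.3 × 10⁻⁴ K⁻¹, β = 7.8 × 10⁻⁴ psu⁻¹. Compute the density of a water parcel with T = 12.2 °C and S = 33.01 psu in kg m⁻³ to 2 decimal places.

1025.48 kg m⁻³

T − T₀ = -6.7 K, S − S₀ = -0.52 psu.
Bracket = 1 − α·(-6.7) + β·(-0.52) = 1 + (4.654 × 10⁻⁴) = 1.0004654.
ρ = 1025 × 1.0004654 = 1025.48 kg m⁻³.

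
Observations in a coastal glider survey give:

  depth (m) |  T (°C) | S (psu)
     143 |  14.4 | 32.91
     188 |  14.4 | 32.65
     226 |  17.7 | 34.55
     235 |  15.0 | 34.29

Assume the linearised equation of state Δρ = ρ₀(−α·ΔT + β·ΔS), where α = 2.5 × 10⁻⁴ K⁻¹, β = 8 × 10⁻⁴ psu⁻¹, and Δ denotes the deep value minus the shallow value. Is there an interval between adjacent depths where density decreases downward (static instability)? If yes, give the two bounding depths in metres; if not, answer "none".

Evaluate Δρ/ρ₀ = −αΔT + βΔS across each adjacent pair:
  143–188 m: −αΔT+βΔS = −(2.5 × 10⁻⁴)(+0.0)+(8 × 10⁻⁴)(-0.26) = -2.1 × 10⁻⁴ → UNSTABLE
  188–226 m: −αΔT+βΔS = −(2.5 × 10⁻⁴)(+3.3)+(8 × 10⁻⁴)(+1.90) = 7.0 × 10⁻⁴ → stable
  226–235 m: −αΔT+βΔS = −(2.5 × 10⁻⁴)(-2.7)+(8 × 10⁻⁴)(-0.26) = 4.7 × 10⁻⁴ → stable
The 143–188 m interval has Δρ < 0: lighter water underlies denser water.

143–188 m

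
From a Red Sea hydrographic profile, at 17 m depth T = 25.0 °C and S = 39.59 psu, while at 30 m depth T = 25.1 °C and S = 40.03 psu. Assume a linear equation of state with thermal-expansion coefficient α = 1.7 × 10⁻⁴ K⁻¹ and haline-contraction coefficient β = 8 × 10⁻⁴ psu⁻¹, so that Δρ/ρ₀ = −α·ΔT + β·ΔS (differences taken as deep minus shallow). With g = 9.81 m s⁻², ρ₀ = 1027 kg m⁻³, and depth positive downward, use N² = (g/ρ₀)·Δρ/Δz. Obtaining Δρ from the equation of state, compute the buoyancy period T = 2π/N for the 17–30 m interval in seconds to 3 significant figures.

395 s

ΔT = +0.1 K, ΔS = +0.44 psu (deep − shallow).
Δρ/ρ₀ = −αΔT + βΔS = -1.70 × 10⁻⁵ + 3.52 × 10⁻⁴ = 3.35 × 10⁻⁴, so Δρ ≈ 0.3440 kg m⁻³.
N² = (g/ρ₀)·Δρ/Δz = g·(Δρ/ρ₀)/Δz = 9.81 × 3.35 × 10⁻⁴ / 13 = 2.5280 × 10⁻⁴ s⁻².
N = √(2.5280 × 10⁻⁴) = 0.015900 rad s⁻¹ → T = 2π/N = 395.17 s ≈ 395 s.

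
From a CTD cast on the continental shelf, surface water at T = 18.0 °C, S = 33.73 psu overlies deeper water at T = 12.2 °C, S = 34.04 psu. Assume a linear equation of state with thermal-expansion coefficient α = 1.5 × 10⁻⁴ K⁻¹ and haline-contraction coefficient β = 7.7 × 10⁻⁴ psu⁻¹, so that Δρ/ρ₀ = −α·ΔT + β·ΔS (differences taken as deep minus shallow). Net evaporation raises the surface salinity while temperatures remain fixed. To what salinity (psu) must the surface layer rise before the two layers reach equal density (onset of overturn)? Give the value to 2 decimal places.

Neutral buoyancy requires −α(T_deep − T_surf) + β(S_deep − S_surf′) = 0.
S_surf′ = S_deep − (α/β)·ΔT = 34.04 − (1.5 × 10⁻⁴/7.7 × 10⁻⁴)·(-5.8) = 35.1699 psu.
Increase required: 35.1699 − 33.73 = 1.4399 psu.

35.17 psu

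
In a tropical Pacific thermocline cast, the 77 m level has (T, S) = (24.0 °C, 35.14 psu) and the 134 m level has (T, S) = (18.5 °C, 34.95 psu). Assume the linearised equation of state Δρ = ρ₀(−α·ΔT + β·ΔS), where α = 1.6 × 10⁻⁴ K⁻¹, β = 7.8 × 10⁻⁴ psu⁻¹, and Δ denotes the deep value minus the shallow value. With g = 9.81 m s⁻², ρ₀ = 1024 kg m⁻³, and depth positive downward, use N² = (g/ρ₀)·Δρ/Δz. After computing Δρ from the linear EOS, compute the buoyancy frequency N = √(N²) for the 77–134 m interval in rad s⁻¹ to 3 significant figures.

ΔT = -5.5 K, ΔS = -0.19 psu (deep − shallow).
Δρ/ρ₀ = −αΔT + βΔS = 8.80 × 10⁻⁴ − 1.482 × 10⁻⁴ = 7.318 × 10⁻⁴, so Δρ ≈ 0.7494 kg m⁻³.
N² = (g/ρ₀)·Δρ/Δz = g·(Δρ/ρ₀)/Δz = 9.81 × 7.318 × 10⁻⁴ / 57 = 1.2595 × 10⁻⁴ s⁻².
N = √(1.2595 × 10⁻⁴) = 0.011223 rad s⁻¹ ≈ 0.0112 rad s⁻¹.

0.0112 rad s⁻¹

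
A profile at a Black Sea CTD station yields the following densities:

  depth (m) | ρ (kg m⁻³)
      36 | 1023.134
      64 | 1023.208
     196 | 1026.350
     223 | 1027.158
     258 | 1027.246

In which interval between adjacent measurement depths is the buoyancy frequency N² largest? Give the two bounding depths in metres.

196–223 m

Compute the density gradient over each adjacent pair:
  36–64 m: Δρ/Δz = 0.074/28 = 2.6 × 10⁻³ kg m⁻⁴
  64–196 m: Δρ/Δz = 3.142/132 = 0.024 kg m⁻⁴
  196–223 m: Δρ/Δz = 0.808/27 = 0.030 kg m⁻⁴
  223–258 m: Δρ/Δz = 0.088/35 = 2.5 × 10⁻³ kg m⁻⁴
The largest gradient is in the 196–223 m interval — the pycnocline.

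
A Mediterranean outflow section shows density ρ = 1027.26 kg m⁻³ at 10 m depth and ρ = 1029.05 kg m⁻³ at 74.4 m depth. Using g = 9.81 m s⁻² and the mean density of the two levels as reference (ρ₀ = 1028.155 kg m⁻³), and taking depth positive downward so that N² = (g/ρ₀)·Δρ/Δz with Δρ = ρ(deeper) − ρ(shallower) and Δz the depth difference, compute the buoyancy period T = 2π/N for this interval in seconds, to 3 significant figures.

386 s

Δρ = 1029.05 − 1027.26 = 1.79 kg m⁻³ over Δz = 74.4 − 10 = 64.4 m.
N² = (9.81/1028.155) × (1.79/64.4) = 2.6520 × 10⁻⁴ s⁻².
N = √(2.6520 × 10⁻⁴) = 0.016285 rad s⁻¹, so T = 2π/N = 385.83 s ≈ 386 s.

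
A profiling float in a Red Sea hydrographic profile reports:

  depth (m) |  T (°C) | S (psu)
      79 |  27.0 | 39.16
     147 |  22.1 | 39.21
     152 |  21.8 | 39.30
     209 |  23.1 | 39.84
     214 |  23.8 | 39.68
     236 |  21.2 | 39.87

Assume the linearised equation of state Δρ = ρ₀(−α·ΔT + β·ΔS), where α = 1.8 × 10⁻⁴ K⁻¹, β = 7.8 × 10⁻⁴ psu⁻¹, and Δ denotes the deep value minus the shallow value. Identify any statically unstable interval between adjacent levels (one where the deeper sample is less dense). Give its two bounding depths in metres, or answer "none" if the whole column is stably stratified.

Evaluate Δρ/ρ₀ = −αΔT + βΔS across each adjacent pair:
  79–147 m: −αΔT+βΔS = −(1.8 × 10⁻⁴)(-4.9)+(7.8 × 10⁻⁴)(+0.05) = 9.2 × 10⁻⁴ → stable
  147–152 m: −αΔT+βΔS = −(1.8 × 10⁻⁴)(-0.3)+(7.8 × 10⁻⁴)(+0.09) = 1.2 × 10⁻⁴ → stable
  152–209 m: −αΔT+βΔS = −(1.8 × 10⁻⁴)(+1.3)+(7.8 × 10⁻⁴)(+0.54) = 1.9 × 10⁻⁴ → stable
  209–214 m: −αΔT+βΔS = −(1.8 × 10⁻⁴)(+0.7)+(7.8 × 10⁻⁴)(-0.16) = -2.5 × 10⁻⁴ → UNSTABLE
  214–236 m: −αΔT+βΔS = −(1.8 × 10⁻⁴)(-2.6)+(7.8 × 10⁻⁴)(+0.19) = 6.2 × 10⁻⁴ → stable
The 209–214 m interval has Δρ < 0: lighter water underlies denser water.

209–214 m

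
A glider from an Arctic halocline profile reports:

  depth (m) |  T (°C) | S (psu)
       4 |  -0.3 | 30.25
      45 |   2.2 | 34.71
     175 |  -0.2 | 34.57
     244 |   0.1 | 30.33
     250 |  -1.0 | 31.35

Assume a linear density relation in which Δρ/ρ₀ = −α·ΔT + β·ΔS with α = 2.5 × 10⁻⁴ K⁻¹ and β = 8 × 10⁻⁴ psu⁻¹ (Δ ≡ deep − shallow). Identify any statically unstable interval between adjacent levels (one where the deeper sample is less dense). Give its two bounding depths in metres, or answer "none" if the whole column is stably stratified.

175–244 m

Evaluate Δρ/ρ₀ = −αΔT + βΔS across each adjacent pair:
  4–45 m: −αΔT+βΔS = −(2.5 × 10⁻⁴)(+2.5)+(8 × 10⁻⁴)(+4.46) = 2.9 × 10⁻³ → stable
  45–175 m: −αΔT+βΔS = −(2.5 × 10⁻⁴)(-2.4)+(8 × 10⁻⁴)(-0.14) = 4.9 × 10⁻⁴ → stable
  175–244 m: −αΔT+βΔS = −(2.5 × 10⁻⁴)(+0.3)+(8 × 10⁻⁴)(-4.24) = -3.5 × 10⁻³ → UNSTABLE
  244–250 m: −αΔT+βΔS = −(2.5 × 10⁻⁴)(-1.1)+(8 × 10⁻⁴)(+1.02) = 1.1 × 10⁻³ → stable
The 175–244 m interval has Δρ < 0: lighter water underlies denser water.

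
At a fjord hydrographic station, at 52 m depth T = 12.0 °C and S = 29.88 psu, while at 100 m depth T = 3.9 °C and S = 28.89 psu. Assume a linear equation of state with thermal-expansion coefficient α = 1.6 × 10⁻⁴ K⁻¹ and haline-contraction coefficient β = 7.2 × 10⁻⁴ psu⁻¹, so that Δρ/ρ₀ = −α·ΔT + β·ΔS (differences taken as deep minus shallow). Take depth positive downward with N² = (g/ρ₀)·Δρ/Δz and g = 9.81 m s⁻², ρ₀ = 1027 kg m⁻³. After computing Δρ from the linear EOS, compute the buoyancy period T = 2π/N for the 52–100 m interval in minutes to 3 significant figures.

ΔT = -8.1 K, ΔS = -0.99 psu (deep − shallow).
Δρ/ρ₀ = −αΔT + βΔS = 1.296 × 10⁻³ − 7.128 × 10⁻⁴ = 5.832 × 10⁻⁴, so Δρ ≈ 0.5989 kg m⁻³.
N² = (g/ρ₀)·Δρ/Δz = g·(Δρ/ρ₀)/Δz = 9.81 × 5.832 × 10⁻⁴ / 48 = 1.1919 × 10⁻⁴ s⁻².
N = √(1.1919 × 10⁻⁴) = 0.010917 rad s⁻¹ → T = 2π/N = 575.54 s = 9.5923 min ≈ 9.59 min.

9.59 min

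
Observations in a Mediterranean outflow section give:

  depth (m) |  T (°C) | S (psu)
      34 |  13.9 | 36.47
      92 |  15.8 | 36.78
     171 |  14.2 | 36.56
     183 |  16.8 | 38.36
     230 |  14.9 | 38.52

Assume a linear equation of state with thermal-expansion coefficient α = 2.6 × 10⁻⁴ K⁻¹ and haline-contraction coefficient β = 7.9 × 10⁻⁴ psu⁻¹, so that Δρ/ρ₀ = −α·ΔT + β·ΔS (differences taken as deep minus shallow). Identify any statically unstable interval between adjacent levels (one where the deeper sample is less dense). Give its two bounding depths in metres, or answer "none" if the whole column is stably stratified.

34–92 m

Evaluate Δρ/ρ₀ = −αΔT + βΔS across each adjacent pair:
  34–92 m: −αΔT+βΔS = −(2.6 × 10⁻⁴)(+1.9)+(7.9 × 10⁻⁴)(+0.31) = -2.5 × 10⁻⁴ → UNSTABLE
  92–171 m: −αΔT+βΔS = −(2.6 × 10⁻⁴)(-1.6)+(7.9 × 10⁻⁴)(-0.22) = 2.4 × 10⁻⁴ → stable
  171–183 m: −αΔT+βΔS = −(2.6 × 10⁻⁴)(+2.6)+(7.9 × 10⁻⁴)(+1.80) = 7.5 × 10⁻⁴ → stable
  183–230 m: −αΔT+βΔS = −(2.6 × 10⁻⁴)(-1.9)+(7.9 × 10⁻⁴)(+0.16) = 6.2 × 10⁻⁴ → stable
The 34–92 m interval has Δρ < 0: lighter water underlies denser water.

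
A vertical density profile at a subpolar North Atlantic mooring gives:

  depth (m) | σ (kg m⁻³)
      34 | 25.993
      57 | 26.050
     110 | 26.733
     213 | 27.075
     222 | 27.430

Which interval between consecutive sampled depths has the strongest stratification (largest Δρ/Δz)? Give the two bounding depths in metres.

213–222 m

Compute the density gradient over each adjacent pair:
  34–57 m: Δρ/Δz = 0.057/23 = 2.5 × 10⁻³ kg m⁻⁴
  57–110 m: Δρ/Δz = 0.683/53 = 0.013 kg m⁻⁴
  110–213 m: Δρ/Δz = 0.342/103 = 3.3 × 10⁻³ kg m⁻⁴
  213–222 m: Δρ/Δz = 0.355/9 = 0.039 kg m⁻⁴
The largest gradient is in the 213–222 m interval — the pycnocline.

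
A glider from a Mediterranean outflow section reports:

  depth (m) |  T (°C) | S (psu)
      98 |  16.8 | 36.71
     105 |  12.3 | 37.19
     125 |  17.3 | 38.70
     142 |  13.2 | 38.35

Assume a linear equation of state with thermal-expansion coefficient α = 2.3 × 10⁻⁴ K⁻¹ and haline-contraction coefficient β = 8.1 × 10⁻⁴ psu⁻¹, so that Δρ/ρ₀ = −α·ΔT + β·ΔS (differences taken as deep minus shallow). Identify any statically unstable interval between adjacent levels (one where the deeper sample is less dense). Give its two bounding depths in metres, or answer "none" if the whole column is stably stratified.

Evaluate Δρ/ρ₀ = −αΔT + βΔS across each adjacent pair:
  98–105 m: −αΔT+βΔS = −(2.3 × 10⁻⁴)(-4.5)+(8.1 × 10⁻⁴)(+0.48) = 1.4 × 10⁻³ → stable
  105–125 m: −αΔT+βΔS = −(2.3 × 10⁻⁴)(+5.0)+(8.1 × 10⁻⁴)(+1.51) = 7.3 × 10⁻⁵ → stable
  125–142 m: −αΔT+βΔS = −(2.3 × 10⁻⁴)(-4.1)+(8.1 × 10⁻⁴)(-0.35) = 6.6 × 10⁻⁴ → stable
Every interval has Δρ > 0: the column is stably stratified throughout.

none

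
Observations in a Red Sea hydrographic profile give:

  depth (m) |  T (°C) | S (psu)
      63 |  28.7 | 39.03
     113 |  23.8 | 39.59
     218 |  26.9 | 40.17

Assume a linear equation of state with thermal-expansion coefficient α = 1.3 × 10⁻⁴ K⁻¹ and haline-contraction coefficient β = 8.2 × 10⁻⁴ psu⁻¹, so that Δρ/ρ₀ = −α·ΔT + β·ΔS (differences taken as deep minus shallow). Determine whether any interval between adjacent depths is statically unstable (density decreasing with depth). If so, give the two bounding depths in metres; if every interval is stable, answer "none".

none

Evaluate Δρ/ρ₀ = −αΔT + βΔS across each adjacent pair:
  63–113 m: −αΔT+βΔS = −(1.3 × 10⁻⁴)(-4.9)+(8.2 × 10⁻⁴)(+0.56) = 1.1 × 10⁻³ → stable
  113–218 m: −αΔT+βΔS = −(1.3 × 10⁻⁴)(+3.1)+(8.2 × 10⁻⁴)(+0.58) = 7.3 × 10⁻⁵ → stable
Every interval has Δρ > 0: the column is stably stratified throughout.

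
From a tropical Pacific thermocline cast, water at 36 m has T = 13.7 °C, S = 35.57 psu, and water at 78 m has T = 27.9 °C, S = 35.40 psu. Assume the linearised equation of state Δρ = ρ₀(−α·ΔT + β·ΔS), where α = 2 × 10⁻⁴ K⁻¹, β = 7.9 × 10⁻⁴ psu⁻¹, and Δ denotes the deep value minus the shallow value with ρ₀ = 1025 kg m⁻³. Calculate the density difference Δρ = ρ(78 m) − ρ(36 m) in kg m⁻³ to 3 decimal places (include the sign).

ΔT = +14.2 K, ΔS = -0.17 psu (deep − shallow).
Δρ/ρ₀ = −(2 × 10⁻⁴)(+14.2) + (7.9 × 10⁻⁴)(-0.17) = -2.9743 × 10⁻³.
Δρ = 1025 × (-2.9743 × 10⁻³) = -3.049 kg m⁻³.
Negative Δρ: lighter below, statically unstable.

-3.049 kg m⁻³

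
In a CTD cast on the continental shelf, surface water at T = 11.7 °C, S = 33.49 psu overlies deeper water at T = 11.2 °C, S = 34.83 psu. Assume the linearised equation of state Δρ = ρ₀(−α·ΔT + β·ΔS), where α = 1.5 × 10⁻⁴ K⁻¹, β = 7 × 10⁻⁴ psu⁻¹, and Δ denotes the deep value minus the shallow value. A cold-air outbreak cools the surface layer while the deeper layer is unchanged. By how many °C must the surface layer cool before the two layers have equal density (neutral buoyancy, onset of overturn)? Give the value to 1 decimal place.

6.8 °C

Neutral buoyancy requires Δρ = 0, i.e. −α(T_deep − T_surf′) + β(S_deep − S_surf) = 0.
T_surf′ = T_deep − (β/α)·ΔS = 11.2 − (7 × 10⁻⁴/1.5 × 10⁻⁴)·(+1.34) = 4.947 °C.
Cooling required: 11.7 − (4.947) = 6.753 °C.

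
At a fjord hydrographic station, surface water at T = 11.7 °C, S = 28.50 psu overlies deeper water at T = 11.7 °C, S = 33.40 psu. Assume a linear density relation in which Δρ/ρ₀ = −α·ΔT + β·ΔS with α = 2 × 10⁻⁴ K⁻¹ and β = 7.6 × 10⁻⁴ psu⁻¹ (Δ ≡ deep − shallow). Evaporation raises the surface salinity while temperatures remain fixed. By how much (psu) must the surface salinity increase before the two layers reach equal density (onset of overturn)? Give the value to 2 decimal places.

4.90 psu

Neutral buoyancy requires −α(T_deep − T_surf) + β(S_deep − S_surf′) = 0.
S_surf′ = S_deep − (α/β)·ΔT = 33.40 − (2 × 10⁻⁴/7.6 × 10⁻⁴)·(+0.0) = 33.4000 psu.
Increase required: 33.4000 − 28.50 = 4.9000 psu.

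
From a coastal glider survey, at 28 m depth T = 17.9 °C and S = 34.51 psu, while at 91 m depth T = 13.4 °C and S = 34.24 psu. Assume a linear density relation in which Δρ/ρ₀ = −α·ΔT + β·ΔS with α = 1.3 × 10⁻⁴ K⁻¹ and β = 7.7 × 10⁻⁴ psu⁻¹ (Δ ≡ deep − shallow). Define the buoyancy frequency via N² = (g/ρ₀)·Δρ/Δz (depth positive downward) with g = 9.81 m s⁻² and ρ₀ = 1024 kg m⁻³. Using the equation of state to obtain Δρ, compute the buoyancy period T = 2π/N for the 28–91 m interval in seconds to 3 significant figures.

ΔT = -4.5 K, ΔS = -0.27 psu (deep − shallow).
Δρ/ρ₀ = −αΔT + βΔS = 5.85 × 10⁻⁴ − 2.079 × 10⁻⁴ = 3.771 × 10⁻⁴, so Δρ ≈ 0.3862 kg m⁻³.
N² = (g/ρ₀)·Δρ/Δz = g·(Δρ/ρ₀)/Δz = 9.81 × 3.771 × 10⁻⁴ / 63 = 5.8720 × 10⁻⁵ s⁻².
N = √(5.8720 × 10⁻⁵) = 7.6629 × 10⁻³ rad s⁻¹ → T = 2π/N = 819.95 s ≈ 820 s.

820 s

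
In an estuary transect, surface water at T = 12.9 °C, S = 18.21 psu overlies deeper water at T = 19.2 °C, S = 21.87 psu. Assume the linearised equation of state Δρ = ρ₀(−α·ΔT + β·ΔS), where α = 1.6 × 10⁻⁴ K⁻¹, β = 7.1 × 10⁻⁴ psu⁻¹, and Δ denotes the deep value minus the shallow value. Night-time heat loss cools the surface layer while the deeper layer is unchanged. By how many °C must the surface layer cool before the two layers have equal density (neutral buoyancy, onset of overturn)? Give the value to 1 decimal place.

Neutral buoyancy requires Δρ = 0, i.e. −α(T_deep − T_surf′) + β(S_deep − S_surf) = 0.
T_surf′ = T_deep − (β/α)·ΔS = 19.2 − (7.1 × 10⁻⁴/1.6 × 10⁻⁴)·(+3.66) = 2.959 °C.
Cooling required: 12.9 − (2.959) = 9.941 °C.

9.9 °C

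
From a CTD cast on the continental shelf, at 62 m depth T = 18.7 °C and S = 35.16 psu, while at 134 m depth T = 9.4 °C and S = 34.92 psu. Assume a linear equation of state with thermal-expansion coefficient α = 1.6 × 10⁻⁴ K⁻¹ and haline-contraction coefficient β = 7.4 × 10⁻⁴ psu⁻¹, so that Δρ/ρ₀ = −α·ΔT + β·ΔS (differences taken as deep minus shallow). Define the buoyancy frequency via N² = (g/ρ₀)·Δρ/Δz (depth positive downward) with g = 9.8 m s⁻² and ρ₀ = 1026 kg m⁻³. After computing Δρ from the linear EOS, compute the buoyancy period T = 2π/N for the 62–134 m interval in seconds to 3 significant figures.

ΔT = -9.3 K, ΔS = -0.24 psu (deep − shallow).
Δρ/ρ₀ = −αΔT + βΔS = 1.488 × 10⁻³ − 1.776 × 10⁻⁴ = 1.3104 × 10⁻³, so Δρ ≈ 1.344 kg m⁻³.
N² = (g/ρ₀)·Δρ/Δz = g·(Δρ/ρ₀)/Δz = 9.8 × 1.3104 × 10⁻³ / 72 = 1.7836 × 10⁻⁴ s⁻².
N = √(1.7836 × 10⁻⁴) = 0.013355 rad s⁻¹ → T = 2π/N = 470.47 s ≈ 470 s.

470 s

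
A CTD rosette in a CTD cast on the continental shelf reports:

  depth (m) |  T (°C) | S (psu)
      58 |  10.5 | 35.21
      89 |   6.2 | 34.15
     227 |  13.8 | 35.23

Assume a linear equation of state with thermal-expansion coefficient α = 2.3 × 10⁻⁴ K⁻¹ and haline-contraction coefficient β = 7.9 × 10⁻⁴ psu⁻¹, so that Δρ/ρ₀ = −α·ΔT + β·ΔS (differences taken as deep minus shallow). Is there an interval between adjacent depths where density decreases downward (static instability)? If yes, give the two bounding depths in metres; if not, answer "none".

Evaluate Δρ/ρ₀ = −αΔT + βΔS across each adjacent pair:
  58–89 m: −αΔT+βΔS = −(2.3 × 10⁻⁴)(-4.3)+(7.9 × 10⁻⁴)(-1.06) = 1.5 × 10⁻⁴ → stable
  89–227 m: −αΔT+βΔS = −(2.3 × 10⁻⁴)(+7.6)+(7.9 × 10⁻⁴)(+1.08) = -8.9 × 10⁻⁴ → UNSTABLE
The 89–227 m interval has Δρ < 0: lighter water underlies denser water.

89–227 m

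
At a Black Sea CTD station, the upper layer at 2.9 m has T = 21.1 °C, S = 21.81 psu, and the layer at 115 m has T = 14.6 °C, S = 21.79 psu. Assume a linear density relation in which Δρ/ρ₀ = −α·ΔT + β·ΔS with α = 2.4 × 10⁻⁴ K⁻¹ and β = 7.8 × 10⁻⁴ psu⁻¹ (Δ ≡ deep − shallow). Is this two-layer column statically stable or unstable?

ΔT = 14.6 − 21.1 = -6.5 K and ΔS = 21.79 − 21.81 = -0.02 psu (deep − shallow).
−αΔT = 1.56 × 10⁻³; βΔS = -1.56 × 10⁻⁵; sum Δρ/ρ₀ = 1.5444 × 10⁻³.
Δρ/ρ₀ > 0, so Δρ > 0: deeper water is denser → statically stable.

stable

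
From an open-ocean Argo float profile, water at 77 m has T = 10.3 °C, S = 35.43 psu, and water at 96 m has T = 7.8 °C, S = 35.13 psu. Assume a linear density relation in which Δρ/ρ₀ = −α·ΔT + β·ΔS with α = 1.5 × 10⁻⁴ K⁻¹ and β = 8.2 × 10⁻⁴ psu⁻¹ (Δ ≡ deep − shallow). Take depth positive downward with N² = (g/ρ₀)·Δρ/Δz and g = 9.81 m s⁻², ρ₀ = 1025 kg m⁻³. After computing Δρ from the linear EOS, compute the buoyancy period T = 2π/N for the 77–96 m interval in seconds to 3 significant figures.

770 s

ΔT = -2.5 K, ΔS = -0.30 psu (deep − shallow).
Δρ/ρ₀ = −αΔT + βΔS = 3.75 × 10⁻⁴ − 2.46 × 10⁻⁴ = 1.29 × 10⁻⁴, so Δρ ≈ 0.1322 kg m⁻³.
N² = (g/ρ₀)·Δρ/Δz = g·(Δρ/ρ₀)/Δz = 9.81 × 1.29 × 10⁻⁴ / 19 = 6.6605 × 10⁻⁵ s⁻².
N = √(6.6605 × 10⁻⁵) = 8.1612 × 10⁻³ rad s⁻¹ → T = 2π/N = 769.88 s ≈ 770 s.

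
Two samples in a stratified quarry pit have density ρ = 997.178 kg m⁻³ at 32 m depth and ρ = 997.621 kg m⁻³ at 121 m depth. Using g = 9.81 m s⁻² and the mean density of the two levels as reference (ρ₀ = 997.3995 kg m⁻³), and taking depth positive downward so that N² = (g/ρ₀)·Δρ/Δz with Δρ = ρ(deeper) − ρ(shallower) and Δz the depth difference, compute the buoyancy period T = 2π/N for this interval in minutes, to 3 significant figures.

15.0 min

Δρ = 997.621 − 997.178 = 0.443 kg m⁻³ over Δz = 121 − 32 = 89 m.
N² = (9.81/997.3995) × (0.443/89) = 4.8957 × 10⁻⁵ s⁻².
N = √(4.8957 × 10⁻⁵) = 6.9969 × 10⁻³ rad s⁻¹, so T = 2π/N = 898.00 s = 14.967 min ≈ 15.0 min.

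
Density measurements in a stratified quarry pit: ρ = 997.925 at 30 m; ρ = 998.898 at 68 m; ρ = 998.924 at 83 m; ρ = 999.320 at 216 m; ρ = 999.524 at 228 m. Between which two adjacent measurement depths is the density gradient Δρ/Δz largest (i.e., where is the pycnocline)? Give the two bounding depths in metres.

30–68 m

Compute the density gradient over each adjacent pair:
  30–68 m: Δρ/Δz = 0.973/38 = 0.026 kg m⁻⁴
  68–83 m: Δρ/Δz = 0.026/15 = 1.7 × 10⁻³ kg m⁻⁴
  83–216 m: Δρ/Δz = 0.396/133 = 3.0 × 10⁻³ kg m⁻⁴
  216–228 m: Δρ/Δz = 0.204/12 = 0.017 kg m⁻⁴
The largest gradient is in the 30–68 m interval — the pycnocline.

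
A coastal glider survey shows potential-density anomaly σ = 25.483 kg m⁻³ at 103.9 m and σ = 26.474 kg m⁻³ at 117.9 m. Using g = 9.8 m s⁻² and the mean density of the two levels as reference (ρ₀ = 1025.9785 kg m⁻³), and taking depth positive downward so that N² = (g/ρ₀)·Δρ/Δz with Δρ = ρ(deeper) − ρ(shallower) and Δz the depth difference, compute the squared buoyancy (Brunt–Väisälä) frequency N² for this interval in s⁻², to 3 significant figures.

Δρ = 1026.474 − 1025.483 = 0.991 kg m⁻³ over Δz = 117.9 − 103.9 = 14 m.
N² = (9.8/1025.9785) × (0.991/14) = 6.7614 × 10⁻⁴ s⁻² ≈ 6.76 × 10⁻⁴ s⁻².

6.76 × 10⁻⁴ s⁻²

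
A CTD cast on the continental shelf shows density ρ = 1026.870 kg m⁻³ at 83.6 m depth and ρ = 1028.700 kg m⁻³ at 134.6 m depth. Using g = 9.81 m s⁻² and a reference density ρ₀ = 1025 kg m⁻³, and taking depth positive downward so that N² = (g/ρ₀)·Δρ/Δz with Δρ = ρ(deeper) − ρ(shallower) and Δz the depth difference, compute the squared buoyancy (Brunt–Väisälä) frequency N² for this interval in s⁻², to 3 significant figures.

Δρ = 1028.700 − 1026.870 = 1.830 kg m⁻³ over Δz = 134.6 − 83.6 = 51 m.
N² = (9.81/1025) × (1.830/51) = 3.4342 × 10⁻⁴ s⁻² ≈ 3.43 × 10⁻⁴ s⁻².

3.43 × 10⁻⁴ s⁻²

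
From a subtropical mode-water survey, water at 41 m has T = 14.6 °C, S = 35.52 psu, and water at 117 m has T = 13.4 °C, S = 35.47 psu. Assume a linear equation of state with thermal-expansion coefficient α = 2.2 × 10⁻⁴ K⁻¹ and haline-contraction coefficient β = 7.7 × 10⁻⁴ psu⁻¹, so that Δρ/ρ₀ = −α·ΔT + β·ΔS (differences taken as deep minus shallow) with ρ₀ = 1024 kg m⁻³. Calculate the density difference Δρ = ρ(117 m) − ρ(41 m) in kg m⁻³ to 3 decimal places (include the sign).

+0.231 kg m⁻³

ΔT = -1.2 K, ΔS = -0.05 psu (deep − shallow).
Δρ/ρ₀ = −(2.2 × 10⁻⁴)(-1.2) + (7.7 × 10⁻⁴)(-0.05) = 2.255 × 10⁻⁴.
Δρ = 1024 × (2.255 × 10⁻⁴) = +0.231 kg m⁻³.
Positive Δρ: denser below, stable.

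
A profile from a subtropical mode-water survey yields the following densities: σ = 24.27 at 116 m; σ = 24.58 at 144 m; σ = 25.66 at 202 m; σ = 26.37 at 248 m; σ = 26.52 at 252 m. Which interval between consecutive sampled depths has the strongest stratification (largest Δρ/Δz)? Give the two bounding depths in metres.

Compute the density gradient over each adjacent pair:
  116–144 m: Δρ/Δz = 0.31/28 = 0.011 kg m⁻⁴
  144–202 m: Δρ/Δz = 1.08/58 = 0.019 kg m⁻⁴
  202–248 m: Δρ/Δz = 0.71/46 = 0.015 kg m⁻⁴
  248–252 m: Δρ/Δz = 0.15/4 = 0.037 kg m⁻⁴
The largest gradient is in the 248–252 m interval — the pycnocline.

248–252 m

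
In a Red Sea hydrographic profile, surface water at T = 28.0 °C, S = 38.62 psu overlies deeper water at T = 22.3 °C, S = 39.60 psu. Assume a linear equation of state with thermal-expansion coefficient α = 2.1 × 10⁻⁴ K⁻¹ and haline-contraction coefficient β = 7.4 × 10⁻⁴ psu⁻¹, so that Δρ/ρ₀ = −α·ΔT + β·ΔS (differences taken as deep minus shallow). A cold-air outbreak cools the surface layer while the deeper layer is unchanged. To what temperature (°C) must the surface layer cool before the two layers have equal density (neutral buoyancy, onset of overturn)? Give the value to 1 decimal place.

Neutral buoyancy requires Δρ = 0, i.e. −α(T_deep − T_surf′) + β(S_deep − S_surf) = 0.
T_surf′ = T_deep − (β/α)·ΔS = 22.3 − (7.4 × 10⁻⁴/2.1 × 10⁻⁴)·(+0.98) = 18.847 °C.
Cooling required: 28.0 − (18.847) = 9.153 °C.

18.8 °C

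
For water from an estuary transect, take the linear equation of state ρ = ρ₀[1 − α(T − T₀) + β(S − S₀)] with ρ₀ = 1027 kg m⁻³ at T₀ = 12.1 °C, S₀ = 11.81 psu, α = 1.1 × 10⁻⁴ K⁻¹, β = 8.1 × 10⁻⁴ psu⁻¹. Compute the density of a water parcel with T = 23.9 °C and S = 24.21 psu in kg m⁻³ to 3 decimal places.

T − T₀ = +11.8 K, S − S₀ = +12.40 psu.
Bracket = 1 − α·(+11.8) + β·(+12.40) = 1 + (8.746 × 10⁻³) = 1.0087460.
ρ = 1027 × 1.0087460 = 1035.982 kg m⁻³.

1035.982 kg m⁻³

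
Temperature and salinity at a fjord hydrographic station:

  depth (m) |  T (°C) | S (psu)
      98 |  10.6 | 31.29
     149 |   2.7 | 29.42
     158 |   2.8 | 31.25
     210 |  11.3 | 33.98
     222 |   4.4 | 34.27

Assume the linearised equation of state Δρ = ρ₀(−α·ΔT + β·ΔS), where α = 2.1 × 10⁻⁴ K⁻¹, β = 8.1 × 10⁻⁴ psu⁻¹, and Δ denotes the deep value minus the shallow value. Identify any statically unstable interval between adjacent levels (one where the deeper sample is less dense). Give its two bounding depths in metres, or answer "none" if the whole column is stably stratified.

none

Evaluate Δρ/ρ₀ = −αΔT + βΔS across each adjacent pair:
  98–149 m: −αΔT+βΔS = −(2.1 × 10⁻⁴)(-7.9)+(8.1 × 10⁻⁴)(-1.87) = 1.4 × 10⁻⁴ → stable
  149–158 m: −αΔT+βΔS = −(2.1 × 10⁻⁴)(+0.1)+(8.1 × 10⁻⁴)(+1.83) = 1.5 × 10⁻³ → stable
  158–210 m: −αΔT+βΔS = −(2.1 × 10⁻⁴)(+8.5)+(8.1 × 10⁻⁴)(+2.73) = 4.3 × 10⁻⁴ → stable
  210–222 m: −αΔT+βΔS = −(2.1 × 10⁻⁴)(-6.9)+(8.1 × 10⁻⁴)(+0.29) = 1.7 × 10⁻³ → stable
Every interval has Δρ > 0: the column is stably stratified throughout.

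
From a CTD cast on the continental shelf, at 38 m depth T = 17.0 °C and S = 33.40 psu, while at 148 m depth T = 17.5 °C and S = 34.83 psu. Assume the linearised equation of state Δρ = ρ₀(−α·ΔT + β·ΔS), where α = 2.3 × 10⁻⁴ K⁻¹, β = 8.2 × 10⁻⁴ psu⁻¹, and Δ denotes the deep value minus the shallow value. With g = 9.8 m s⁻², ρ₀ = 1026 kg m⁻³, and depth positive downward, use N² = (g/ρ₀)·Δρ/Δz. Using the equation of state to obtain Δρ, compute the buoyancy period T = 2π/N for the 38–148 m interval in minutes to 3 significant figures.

10.8 min

ΔT = +0.5 K, ΔS = +1.43 psu (deep − shallow).
Δρ/ρ₀ = −αΔT + βΔS = -1.15 × 10⁻⁴ + 1.1726 × 10⁻³ = 1.0576 × 10⁻³, so Δρ ≈ 1.085 kg m⁻³.
N² = (g/ρ₀)·Δρ/Δz = g·(Δρ/ρ₀)/Δz = 9.8 × 1.0576 × 10⁻³ / 110 = 9.4223 × 10⁻⁵ s⁻².
N = √(9.4223 × 10⁻⁵) = 9.7069 × 10⁻³ rad s⁻¹ → T = 2π/N = 647.29 s = 10.788 min ≈ 10.8 min.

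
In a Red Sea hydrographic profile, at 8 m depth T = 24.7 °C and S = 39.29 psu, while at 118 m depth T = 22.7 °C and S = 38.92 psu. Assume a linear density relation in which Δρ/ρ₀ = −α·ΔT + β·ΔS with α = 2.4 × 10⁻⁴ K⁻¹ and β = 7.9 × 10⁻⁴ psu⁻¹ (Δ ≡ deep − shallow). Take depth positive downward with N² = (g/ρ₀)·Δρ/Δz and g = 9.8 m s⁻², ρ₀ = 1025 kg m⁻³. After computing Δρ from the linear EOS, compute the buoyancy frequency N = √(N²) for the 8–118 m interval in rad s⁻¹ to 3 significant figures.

ΔT = -2.0 K, ΔS = -0.37 psu (deep − shallow).
Δρ/ρ₀ = −αΔT + βΔS = 4.80 × 10⁻⁴ − 2.923 × 10⁻⁴ = 1.877 × 10⁻⁴, so Δρ ≈ 0.1924 kg m⁻³.
N² = (g/ρ₀)·Δρ/Δz = g·(Δρ/ρ₀)/Δz = 9.8 × 1.877 × 10⁻⁴ / 110 = 1.6722 × 10⁻⁵ s⁻².
N = √(1.6722 × 10⁻⁵) = 4.0893 × 10⁻³ rad s⁻¹ ≈ 4.09 × 10⁻³ rad s⁻¹.

4.09 × 10⁻³ rad s⁻¹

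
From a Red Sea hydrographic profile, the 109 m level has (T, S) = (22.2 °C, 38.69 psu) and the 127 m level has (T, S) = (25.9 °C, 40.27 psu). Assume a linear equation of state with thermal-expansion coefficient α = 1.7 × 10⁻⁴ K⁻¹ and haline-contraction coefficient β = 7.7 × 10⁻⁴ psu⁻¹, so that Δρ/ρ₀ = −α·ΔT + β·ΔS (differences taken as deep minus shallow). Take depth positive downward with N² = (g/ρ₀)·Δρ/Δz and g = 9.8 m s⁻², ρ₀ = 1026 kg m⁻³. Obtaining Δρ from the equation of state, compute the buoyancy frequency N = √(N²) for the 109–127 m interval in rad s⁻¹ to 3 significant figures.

ΔT = +3.7 K, ΔS = +1.58 psu (deep − shallow).
Δρ/ρ₀ = −αΔT + βΔS = -6.29 × 10⁻⁴ + 1.2166 × 10⁻³ = 5.876 × 10⁻⁴, so Δρ ≈ 0.6029 kg m⁻³.
N² = (g/ρ₀)·Δρ/Δz = g·(Δρ/ρ₀)/Δz = 9.8 × 5.876 × 10⁻⁴ / 18 = 3.1992 × 10⁻⁴ s⁻².
N = √(3.1992 × 10⁻⁴) = 0.017886 rad s⁻¹ ≈ 0.0179 rad s⁻¹.

0.0179 rad s⁻¹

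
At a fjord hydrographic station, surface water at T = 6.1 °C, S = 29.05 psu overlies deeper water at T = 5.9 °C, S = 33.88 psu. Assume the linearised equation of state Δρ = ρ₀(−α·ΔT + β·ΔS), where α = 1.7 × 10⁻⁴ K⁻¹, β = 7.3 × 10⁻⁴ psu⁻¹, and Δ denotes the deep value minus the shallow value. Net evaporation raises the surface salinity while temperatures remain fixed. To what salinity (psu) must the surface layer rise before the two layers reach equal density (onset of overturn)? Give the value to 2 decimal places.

Neutral buoyancy requires −α(T_deep − T_surf) + β(S_deep − S_surf′) = 0.
S_surf′ = S_deep − (α/β)·ΔT = 33.88 − (1.7 × 10⁻⁴/7.3 × 10⁻⁴)·(-0.2) = 33.9266 psu.
Increase required: 33.9266 − 29.05 = 4.8766 psu.

33.93 psu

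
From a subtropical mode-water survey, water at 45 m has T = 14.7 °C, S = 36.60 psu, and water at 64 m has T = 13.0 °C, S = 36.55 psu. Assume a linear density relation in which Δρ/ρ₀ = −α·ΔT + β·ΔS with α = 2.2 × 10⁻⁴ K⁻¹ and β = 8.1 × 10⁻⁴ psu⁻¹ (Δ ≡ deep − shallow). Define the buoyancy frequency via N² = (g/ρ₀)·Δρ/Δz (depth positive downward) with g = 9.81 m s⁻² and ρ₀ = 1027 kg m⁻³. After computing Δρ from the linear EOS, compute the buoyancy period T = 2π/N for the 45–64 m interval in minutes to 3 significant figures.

7.98 min

ΔT = -1.7 K, ΔS = -0.05 psu (deep − shallow).
Δρ/ρ₀ = −αΔT + βΔS = 3.74 × 10⁻⁴ − 4.05 × 10⁻⁵ = 3.335 × 10⁻⁴, so Δρ ≈ 0.3425 kg m⁻³.
N² = (g/ρ₀)·Δρ/Δz = g·(Δρ/ρ₀)/Δz = 9.81 × 3.335 × 10⁻⁴ / 19 = 1.7219 × 10⁻⁴ s⁻².
N = √(1.7219 × 10⁻⁴) = 0.013122 rad s⁻¹ → T = 2π/N = 478.83 s = 7.9805 min ≈ 7.98 min.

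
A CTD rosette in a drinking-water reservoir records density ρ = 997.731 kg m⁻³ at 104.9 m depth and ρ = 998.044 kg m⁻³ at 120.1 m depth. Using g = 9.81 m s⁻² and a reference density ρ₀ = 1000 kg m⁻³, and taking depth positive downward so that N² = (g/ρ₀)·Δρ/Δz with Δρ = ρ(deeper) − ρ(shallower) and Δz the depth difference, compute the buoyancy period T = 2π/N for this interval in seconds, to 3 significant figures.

Δρ = 998.044 − 997.731 = 0.313 kg m⁻³ over Δz = 120.1 − 104.9 = 15.2 m.
N² = (9.81/1000) × (0.313/15.2) = 2.0201 × 10⁻⁴ s⁻².
N = √(2.0201 × 10⁻⁴) = 0.014213 rad s⁻¹, so T = 2π/N = 442.07 s ≈ 442 s.

442 s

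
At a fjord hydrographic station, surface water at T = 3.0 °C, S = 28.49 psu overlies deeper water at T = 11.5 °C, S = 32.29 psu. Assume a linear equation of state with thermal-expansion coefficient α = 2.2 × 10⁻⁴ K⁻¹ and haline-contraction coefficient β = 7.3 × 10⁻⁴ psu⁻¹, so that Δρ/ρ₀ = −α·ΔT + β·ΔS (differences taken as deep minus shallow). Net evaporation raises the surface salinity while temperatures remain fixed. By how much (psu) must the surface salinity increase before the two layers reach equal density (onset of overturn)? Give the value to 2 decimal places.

1.24 psu

Neutral buoyancy requires −α(T_deep − T_surf) + β(S_deep − S_surf′) = 0.
S_surf′ = S_deep − (α/β)·ΔT = 32.29 − (2.2 × 10⁻⁴/7.3 × 10⁻⁴)·(+8.5) = 29.7284 psu.
Increase required: 29.7284 − 28.49 = 1.2384 psu.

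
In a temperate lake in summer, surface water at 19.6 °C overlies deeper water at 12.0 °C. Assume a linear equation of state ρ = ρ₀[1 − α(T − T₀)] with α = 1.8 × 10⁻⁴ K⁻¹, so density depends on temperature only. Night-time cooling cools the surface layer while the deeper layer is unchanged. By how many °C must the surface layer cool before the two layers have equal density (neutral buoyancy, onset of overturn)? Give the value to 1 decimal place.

With temperature the only control, equal density requires T_surf′ = T_deep.
T_surf′ = 12.0 °C.
Cooling required: 19.6 − 12.0 = 7.6 °C.

7.6 °C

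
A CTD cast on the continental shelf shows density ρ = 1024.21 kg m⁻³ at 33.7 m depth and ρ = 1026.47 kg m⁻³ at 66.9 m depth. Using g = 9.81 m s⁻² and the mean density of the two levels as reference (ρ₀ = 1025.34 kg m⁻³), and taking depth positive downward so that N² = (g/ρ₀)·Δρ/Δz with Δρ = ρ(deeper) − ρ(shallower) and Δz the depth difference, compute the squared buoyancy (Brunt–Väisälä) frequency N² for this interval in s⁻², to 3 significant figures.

Δρ = 1026.47 − 1024.21 = 2.26 kg m⁻³ over Δz = 66.9 − 33.7 = 33.2 m.
N² = (9.81/1025.34) × (2.26/33.2) = 6.5129 × 10⁻⁴ s⁻² ≈ 6.51 × 10⁻⁴ s⁻².

6.51 × 10⁻⁴ s⁻²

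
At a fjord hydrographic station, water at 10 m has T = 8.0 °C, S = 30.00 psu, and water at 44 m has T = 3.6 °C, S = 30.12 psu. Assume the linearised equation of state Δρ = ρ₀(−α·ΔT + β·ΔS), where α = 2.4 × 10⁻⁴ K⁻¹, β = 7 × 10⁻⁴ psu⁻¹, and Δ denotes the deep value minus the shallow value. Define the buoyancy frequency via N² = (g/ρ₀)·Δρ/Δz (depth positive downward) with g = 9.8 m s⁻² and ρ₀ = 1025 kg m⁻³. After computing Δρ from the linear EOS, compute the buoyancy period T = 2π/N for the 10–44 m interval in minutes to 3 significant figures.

ΔT = -4.4 K, ΔS = +0.12 psu (deep − shallow).
Δρ/ρ₀ = −αΔT + βΔS = 1.056 × 10⁻³ + 8.40 × 10⁻⁵ = 1.14 × 10⁻³, so Δρ ≈ 1.169 kg m⁻³.
N² = (g/ρ₀)·Δρ/Δz = g·(Δρ/ρ₀)/Δz = 9.8 × 1.14 × 10⁻³ / 34 = 3.2859 × 10⁻⁴ s⁻².
N = √(3.2859 × 10⁻⁴) = 0.018127 rad s⁻¹ → T = 2π/N = 346.62 s = 5.7770 min ≈ 5.78 min.

5.78 min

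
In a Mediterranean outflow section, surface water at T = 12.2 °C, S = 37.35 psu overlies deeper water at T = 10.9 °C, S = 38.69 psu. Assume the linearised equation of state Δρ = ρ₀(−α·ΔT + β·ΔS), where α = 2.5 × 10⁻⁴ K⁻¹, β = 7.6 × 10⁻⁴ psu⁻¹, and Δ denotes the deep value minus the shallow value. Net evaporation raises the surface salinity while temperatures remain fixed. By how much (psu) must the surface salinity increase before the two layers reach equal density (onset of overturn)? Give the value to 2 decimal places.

Neutral buoyancy requires −α(T_deep − T_surf) + β(S_deep − S_surf′) = 0.
S_surf′ = S_deep − (α/β)·ΔT = 38.69 − (2.5 × 10⁻⁴/7.6 × 10⁻⁴)·(-1.3) = 39.1176 psu.
Increase required: 39.1176 − 37.35 = 1.7676 psu.

1.77 psu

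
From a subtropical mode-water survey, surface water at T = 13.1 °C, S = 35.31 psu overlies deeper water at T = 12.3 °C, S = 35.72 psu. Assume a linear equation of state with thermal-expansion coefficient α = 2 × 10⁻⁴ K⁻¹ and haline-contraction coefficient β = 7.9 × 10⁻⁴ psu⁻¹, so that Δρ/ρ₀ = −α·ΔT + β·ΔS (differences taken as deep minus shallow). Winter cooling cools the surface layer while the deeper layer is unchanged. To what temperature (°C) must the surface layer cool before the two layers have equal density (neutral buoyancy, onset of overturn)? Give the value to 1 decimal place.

Neutral buoyancy requires Δρ = 0, i.e. −α(T_deep − T_surf′) + β(S_deep − S_surf) = 0.
T_surf′ = T_deep − (β/α)·ΔS = 12.3 − (7.9 × 10⁻⁴/2 × 10⁻⁴)·(+0.41) = 10.681 °C.
Cooling required: 13.1 − (10.681) = 2.419 °C.

10.7 °C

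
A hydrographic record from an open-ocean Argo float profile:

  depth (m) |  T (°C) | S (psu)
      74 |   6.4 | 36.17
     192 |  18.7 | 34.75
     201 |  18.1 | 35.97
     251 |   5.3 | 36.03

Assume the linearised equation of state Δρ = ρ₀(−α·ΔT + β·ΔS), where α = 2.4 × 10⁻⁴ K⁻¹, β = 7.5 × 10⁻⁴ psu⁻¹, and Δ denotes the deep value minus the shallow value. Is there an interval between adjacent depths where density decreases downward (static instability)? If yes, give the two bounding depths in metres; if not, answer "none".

74–192 m

Evaluate Δρ/ρ₀ = −αΔT + βΔS across each adjacent pair:
  74–192 m: −αΔT+βΔS = −(2.4 × 10⁻⁴)(+12.3)+(7.5 × 10⁻⁴)(-1.42) = -4.0 × 10⁻³ → UNSTABLE
  192–201 m: −αΔT+βΔS = −(2.4 × 10⁻⁴)(-0.6)+(7.5 × 10⁻⁴)(+1.22) = 1.1 × 10⁻³ → stable
  201–251 m: −αΔT+βΔS = −(2.4 × 10⁻⁴)(-12.8)+(7.5 × 10⁻⁴)(+0.06) = 3.1 × 10⁻³ → stable
The 74–192 m interval has Δρ < 0: lighter water underlies denser water.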